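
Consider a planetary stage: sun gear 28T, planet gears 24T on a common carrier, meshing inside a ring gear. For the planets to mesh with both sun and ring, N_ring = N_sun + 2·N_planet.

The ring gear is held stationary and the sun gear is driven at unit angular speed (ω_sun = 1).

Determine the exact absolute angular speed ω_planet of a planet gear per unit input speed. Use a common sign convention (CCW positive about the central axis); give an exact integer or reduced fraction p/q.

N_ring = 28 + 2·24 = 76
28(ω_s−ω_c) = −76(ω_r−ω_c),  ω_r=0, ω_s=1
28(1−ω_c) = −76(0−ω_c)  ⇒  104ω_c = 28  ⇒  ω_c = 7/26
sun–planet: 28·(1−7/26) = −24·(ω_p−ω_c)  ⇒  ω_p−ω_c = −(28/24)·(19/26) = -133/156
ω_p = 7/26 − 133/156 = -7/12

-7/12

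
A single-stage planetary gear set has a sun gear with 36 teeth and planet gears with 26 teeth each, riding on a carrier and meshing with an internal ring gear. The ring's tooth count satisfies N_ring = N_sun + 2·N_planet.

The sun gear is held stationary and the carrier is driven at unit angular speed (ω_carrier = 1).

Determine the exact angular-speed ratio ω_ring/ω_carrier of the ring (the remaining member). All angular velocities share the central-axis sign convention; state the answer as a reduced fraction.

N_ring = 36 + 2·26 = 88
36(ω_s−ω_c) = −88(ω_r−ω_c),  ω_s=0, ω_c=1
ω_r = 1 − (36/88)(0−1) = 31/22
ω_r/ω_c = 31/22

31/22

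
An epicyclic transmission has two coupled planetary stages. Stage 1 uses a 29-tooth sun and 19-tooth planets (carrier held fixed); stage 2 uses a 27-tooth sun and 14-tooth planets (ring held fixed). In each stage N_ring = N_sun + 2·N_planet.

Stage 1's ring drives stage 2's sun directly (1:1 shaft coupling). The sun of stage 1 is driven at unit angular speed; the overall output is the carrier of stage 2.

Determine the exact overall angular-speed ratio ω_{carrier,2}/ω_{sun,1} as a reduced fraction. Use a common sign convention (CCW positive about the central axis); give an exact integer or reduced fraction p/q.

Stage 1: N_ring = 29 + 2·19 = 67
Stage 1: 29(ω_s−ω_c) = −67(ω_r−ω_c),  ω_c=0, ω_s=1
Stage 1: ω_r = 0 − (29/67)(1−0) = -29/67
  ⇒ ω_r¹/ω_s¹ = -29/67
Stage 2: N_ring = 27 + 2·14 = 55
Stage 2: 27(ω_s−ω_c) = −55(ω_r−ω_c),  ω_r=0, ω_s=1
Stage 2: 27(1−ω_c) = −55(0−ω_c)  ⇒  82ω_c = 27  ⇒  ω_c = 27/82
  ⇒ ω_c²/ω_s² = 27/82
Coupling ω_s² = ω_r¹ ⇒ overall = -29/67 × 27/82 = -783/5494

-783/5494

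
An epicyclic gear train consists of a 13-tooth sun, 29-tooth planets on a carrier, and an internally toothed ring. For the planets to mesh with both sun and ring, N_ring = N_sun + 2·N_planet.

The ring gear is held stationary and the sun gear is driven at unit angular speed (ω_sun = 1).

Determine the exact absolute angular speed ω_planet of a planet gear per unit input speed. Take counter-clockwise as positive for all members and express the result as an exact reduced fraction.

N_ring = 13 + 2·29 = 71
13(ω_s−ω_c) = −71(ω_r−ω_c),  ω_r=0, ω_s=1
13(1−ω_c) = −71(0−ω_c)  ⇒  84ω_c = 13  ⇒  ω_c = 13/84
sun–planet: 13·(1−13/84) = −29·(ω_p−ω_c)  ⇒  ω_p−ω_c = −(13/29)·(71/84) = -923/2436
ω_p = 13/84 − 923/2436 = -13/58

-13/58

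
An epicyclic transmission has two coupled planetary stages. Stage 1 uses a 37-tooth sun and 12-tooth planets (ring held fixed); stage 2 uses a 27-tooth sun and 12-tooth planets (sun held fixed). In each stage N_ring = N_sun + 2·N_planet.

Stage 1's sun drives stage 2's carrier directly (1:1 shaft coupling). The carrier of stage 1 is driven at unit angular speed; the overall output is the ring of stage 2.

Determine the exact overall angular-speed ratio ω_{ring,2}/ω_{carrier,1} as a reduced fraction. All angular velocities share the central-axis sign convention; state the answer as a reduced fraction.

Stage 1: N_ring = 37 + 2·12 = 61
Stage 1: 37(ω_s−ω_c) = −61(ω_r−ω_c),  ω_r=0, ω_c=1
Stage 1: ω_s = 1 − (61/37)(0−1) = 98/37
  ⇒ ω_s¹/ω_c¹ = 98/37
Stage 2: N_ring = 27 + 2·12 = 51
Stage 2: 27(ω_s−ω_c) = −51(ω_r−ω_c),  ω_s=0, ω_c=1
Stage 2: ω_r = 1 − (27/51)(0−1) = 26/17
  ⇒ ω_r²/ω_c² = 26/17
Coupling ω_c² = ω_s¹ ⇒ overall = 98/37 × 26/17 = 2548/629

2548/629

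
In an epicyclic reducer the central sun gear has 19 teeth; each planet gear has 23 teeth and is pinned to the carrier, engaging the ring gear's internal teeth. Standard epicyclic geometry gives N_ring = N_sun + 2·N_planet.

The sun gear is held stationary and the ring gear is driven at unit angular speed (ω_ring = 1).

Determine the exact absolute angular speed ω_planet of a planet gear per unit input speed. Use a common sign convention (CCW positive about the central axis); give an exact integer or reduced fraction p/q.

N_ring = 19 + 2·23 = 65
19(ω_s−ω_c) = −65(ω_r−ω_c),  ω_s=0, ω_r=1
19(0−ω_c) = −65(1−ω_c)  ⇒  84ω_c = 65  ⇒  ω_c = 65/84
sun–planet: 19·(0−65/84) = −23·(ω_p−ω_c)  ⇒  ω_p−ω_c = −(19/23)·(-65/84) = 1235/1932
ω_p = 65/84 + 1235/1932 = 65/46

65/46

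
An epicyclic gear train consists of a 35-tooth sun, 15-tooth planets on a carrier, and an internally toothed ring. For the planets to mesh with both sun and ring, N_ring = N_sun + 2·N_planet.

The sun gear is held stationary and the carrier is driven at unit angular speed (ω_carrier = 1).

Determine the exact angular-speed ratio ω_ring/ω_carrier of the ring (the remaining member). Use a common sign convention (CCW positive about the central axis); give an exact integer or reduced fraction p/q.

20/13

N_ring = 35 + 2·15 = 65
35(ω_s−ω_c) = −65(ω_r−ω_c),  ω_s=0, ω_c=1
ω_r = 1 − (35/65)(0−1) = 20/13
ω_r/ω_c = 20/13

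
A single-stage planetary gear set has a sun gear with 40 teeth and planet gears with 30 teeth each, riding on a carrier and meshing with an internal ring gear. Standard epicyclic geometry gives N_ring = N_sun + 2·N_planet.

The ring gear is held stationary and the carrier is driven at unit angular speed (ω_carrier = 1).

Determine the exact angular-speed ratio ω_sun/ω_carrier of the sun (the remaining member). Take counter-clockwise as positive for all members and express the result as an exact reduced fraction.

N_ring = 40 + 2·30 = 100
40(ω_s−ω_c) = −100(ω_r−ω_c),  ω_r=0, ω_c=1
ω_s = 1 − (100/40)(0−1) = 7/2
ω_s/ω_c = 7/2

7/2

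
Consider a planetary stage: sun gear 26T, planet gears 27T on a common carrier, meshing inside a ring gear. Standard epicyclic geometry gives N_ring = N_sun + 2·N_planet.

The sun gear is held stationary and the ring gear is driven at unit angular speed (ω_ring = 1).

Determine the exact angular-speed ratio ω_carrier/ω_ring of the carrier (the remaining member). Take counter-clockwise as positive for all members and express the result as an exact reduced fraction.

N_ring = 26 + 2·27 = 80
26(ω_s−ω_c) = −80(ω_r−ω_c),  ω_s=0, ω_r=1
26(0−ω_c) = −80(1−ω_c)  ⇒  106ω_c = 80  ⇒  ω_c = 40/53
ω_c/ω_r = 40/53

40/53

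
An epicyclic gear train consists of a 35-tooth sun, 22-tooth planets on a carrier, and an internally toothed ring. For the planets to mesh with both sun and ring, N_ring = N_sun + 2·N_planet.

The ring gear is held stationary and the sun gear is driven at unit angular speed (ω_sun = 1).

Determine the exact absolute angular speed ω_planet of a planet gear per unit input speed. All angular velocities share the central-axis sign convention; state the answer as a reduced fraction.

N_ring = 35 + 2·22 = 79
35(ω_s−ω_c) = −79(ω_r−ω_c),  ω_r=0, ω_s=1
35(1−ω_c) = −79(0−ω_c)  ⇒  114ω_c = 35  ⇒  ω_c = 35/114
sun–planet: 35·(1−35/114) = −22·(ω_p−ω_c)  ⇒  ω_p−ω_c = −(35/22)·(79/114) = -2765/2508
ω_p = 35/114 − 2765/2508 = -35/44

-35/44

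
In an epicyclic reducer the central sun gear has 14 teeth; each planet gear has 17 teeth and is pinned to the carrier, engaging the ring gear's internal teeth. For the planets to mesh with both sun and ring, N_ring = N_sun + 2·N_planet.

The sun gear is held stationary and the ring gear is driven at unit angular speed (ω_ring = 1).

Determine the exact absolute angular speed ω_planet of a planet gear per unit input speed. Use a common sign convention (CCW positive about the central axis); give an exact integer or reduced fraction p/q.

N_ring = 14 + 2·17 = 48
14(ω_s−ω_c) = −48(ω_r−ω_c),  ω_s=0, ω_r=1
14(0−ω_c) = −48(1−ω_c)  ⇒  62ω_c = 48  ⇒  ω_c = 24/31
sun–planet: 14·(0−24/31) = −17·(ω_p−ω_c)  ⇒  ω_p−ω_c = −(14/17)·(-24/31) = 336/527
ω_p = 24/31 + 336/527 = 24/17

24/17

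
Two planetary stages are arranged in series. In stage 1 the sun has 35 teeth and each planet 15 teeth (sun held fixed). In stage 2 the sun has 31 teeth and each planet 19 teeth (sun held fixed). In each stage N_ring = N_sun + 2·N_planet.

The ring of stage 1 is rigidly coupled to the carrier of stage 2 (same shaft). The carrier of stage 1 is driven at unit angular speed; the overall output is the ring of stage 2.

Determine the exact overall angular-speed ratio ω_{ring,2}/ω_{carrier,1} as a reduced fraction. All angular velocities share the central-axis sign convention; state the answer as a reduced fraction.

Stage 1: N_ring = 35 + 2·15 = 65
Stage 1: 35(ω_s−ω_c) = −65(ω_r−ω_c),  ω_s=0, ω_c=1
Stage 1: ω_r = 1 − (35/65)(0−1) = 20/13
  ⇒ ω_r¹/ω_c¹ = 20/13
Stage 2: N_ring = 31 + 2·19 = 69
Stage 2: 31(ω_s−ω_c) = −69(ω_r−ω_c),  ω_s=0, ω_c=1
Stage 2: ω_r = 1 − (31/69)(0−1) = 100/69
  ⇒ ω_r²/ω_c² = 100/69
Coupling ω_c² = ω_r¹ ⇒ overall = 20/13 × 100/69 = 2000/897

2000/897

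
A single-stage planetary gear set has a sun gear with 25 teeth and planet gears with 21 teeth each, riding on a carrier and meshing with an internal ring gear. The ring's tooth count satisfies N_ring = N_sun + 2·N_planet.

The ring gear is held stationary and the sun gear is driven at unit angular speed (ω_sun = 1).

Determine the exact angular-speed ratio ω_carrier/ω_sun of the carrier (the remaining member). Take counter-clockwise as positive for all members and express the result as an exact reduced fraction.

N_ring = 25 + 2·21 = 67
25(ω_s−ω_c) = −67(ω_r−ω_c),  ω_r=0, ω_s=1
25(1−ω_c) = −67(0−ω_c)  ⇒  92ω_c = 25  ⇒  ω_c = 25/92
ω_c/ω_s = 25/92

25/92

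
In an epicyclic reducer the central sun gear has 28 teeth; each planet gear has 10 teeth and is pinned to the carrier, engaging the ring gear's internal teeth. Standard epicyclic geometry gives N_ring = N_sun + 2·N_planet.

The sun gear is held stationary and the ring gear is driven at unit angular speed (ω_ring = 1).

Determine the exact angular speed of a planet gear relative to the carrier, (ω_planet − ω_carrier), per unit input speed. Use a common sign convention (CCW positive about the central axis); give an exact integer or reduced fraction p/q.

N_ring = 28 + 2·10 = 48
28(ω_s−ω_c) = −48(ω_r−ω_c),  ω_s=0, ω_r=1
28(0−ω_c) = −48(1−ω_c)  ⇒  76ω_c = 48  ⇒  ω_c = 12/19
sun–planet: 28·(0−12/19) = −10·(ω_p−ω_c)  ⇒  ω_p−ω_c = −(28/10)·(-12/19) = 168/95

168/95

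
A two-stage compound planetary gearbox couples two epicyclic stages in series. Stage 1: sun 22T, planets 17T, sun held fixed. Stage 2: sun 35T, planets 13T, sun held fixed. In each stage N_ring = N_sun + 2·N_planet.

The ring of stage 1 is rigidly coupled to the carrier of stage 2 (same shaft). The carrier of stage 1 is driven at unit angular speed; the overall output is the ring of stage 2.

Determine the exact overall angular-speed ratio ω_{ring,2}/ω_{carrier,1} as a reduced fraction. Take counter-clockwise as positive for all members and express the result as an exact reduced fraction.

Stage 1: N_ring = 22 + 2·17 = 56
Stage 1: 22(ω_s−ω_c) = −56(ω_r−ω_c),  ω_s=0, ω_c=1
Stage 1: ω_r = 1 − (22/56)(0−1) = 39/28
  ⇒ ω_r¹/ω_c¹ = 39/28
Stage 2: N_ring = 35 + 2·13 = 61
Stage 2: 35(ω_s−ω_c) = −61(ω_r−ω_c),  ω_s=0, ω_c=1
Stage 2: ω_r = 1 − (35/61)(0−1) = 96/61
  ⇒ ω_r²/ω_c² = 96/61
Coupling ω_c² = ω_r¹ ⇒ overall = 39/28 × 96/61 = 936/427

936/427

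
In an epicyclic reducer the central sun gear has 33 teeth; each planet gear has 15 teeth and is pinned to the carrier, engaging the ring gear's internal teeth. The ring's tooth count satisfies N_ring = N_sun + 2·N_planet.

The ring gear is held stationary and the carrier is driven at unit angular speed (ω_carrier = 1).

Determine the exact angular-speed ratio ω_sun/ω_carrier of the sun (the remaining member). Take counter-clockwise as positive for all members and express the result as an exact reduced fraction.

N_ring = 33 + 2·15 = 63
33(ω_s−ω_c) = −63(ω_r−ω_c),  ω_r=0, ω_c=1
ω_s = 1 − (63/33)(0−1) = 32/11
ω_s/ω_c = 32/11

32/11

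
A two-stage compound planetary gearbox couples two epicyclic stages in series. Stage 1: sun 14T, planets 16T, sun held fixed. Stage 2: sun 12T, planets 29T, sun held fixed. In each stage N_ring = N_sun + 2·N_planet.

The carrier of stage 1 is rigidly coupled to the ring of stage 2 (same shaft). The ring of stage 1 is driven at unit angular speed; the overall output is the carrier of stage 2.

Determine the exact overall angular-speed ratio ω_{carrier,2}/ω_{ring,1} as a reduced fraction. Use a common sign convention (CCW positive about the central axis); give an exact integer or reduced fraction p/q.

161/246

Stage 1: N_ring = 14 + 2·16 = 46
Stage 1: 14(ω_s−ω_c) = −46(ω_r−ω_c),  ω_s=0, ω_r=1
Stage 1: 14(0−ω_c) = −46(1−ω_c)  ⇒  60ω_c = 46  ⇒  ω_c = 23/30
  ⇒ ω_c¹/ω_r¹ = 23/30
Stage 2: N_ring = 12 + 2·29 = 70
Stage 2: 12(ω_s−ω_c) = −70(ω_r−ω_c),  ω_s=0, ω_r=1
Stage 2: 12(0−ω_c) = −70(1−ω_c)  ⇒  82ω_c = 70  ⇒  ω_c = 35/41
  ⇒ ω_c²/ω_r² = 35/41
Coupling ω_r² = ω_c¹ ⇒ overall = 23/30 × 35/41 = 161/246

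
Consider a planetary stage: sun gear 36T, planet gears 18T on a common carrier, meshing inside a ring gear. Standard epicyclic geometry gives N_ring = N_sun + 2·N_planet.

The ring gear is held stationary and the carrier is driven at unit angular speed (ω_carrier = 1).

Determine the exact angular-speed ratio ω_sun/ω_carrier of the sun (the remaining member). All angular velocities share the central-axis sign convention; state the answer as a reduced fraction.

3

N_ring = 36 + 2·18 = 72
36(ω_s−ω_c) = −72(ω_r−ω_c),  ω_r=0, ω_c=1
ω_s = 1 − (72/36)(0−1) = 3
ω_s/ω_c = 3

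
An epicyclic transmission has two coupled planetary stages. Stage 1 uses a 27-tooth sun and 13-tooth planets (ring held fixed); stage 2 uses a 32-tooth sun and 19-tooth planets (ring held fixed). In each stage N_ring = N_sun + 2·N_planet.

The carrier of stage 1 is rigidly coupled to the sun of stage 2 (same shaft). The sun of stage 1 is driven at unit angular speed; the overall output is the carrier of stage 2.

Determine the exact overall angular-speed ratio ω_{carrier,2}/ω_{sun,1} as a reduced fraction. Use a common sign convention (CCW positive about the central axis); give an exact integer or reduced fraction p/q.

Stage 1: N_ring = 27 + 2·13 = 53
Stage 1: 27(ω_s−ω_c) = −53(ω_r−ω_c),  ω_r=0, ω_s=1
Stage 1: 27(1−ω_c) = −53(0−ω_c)  ⇒  80ω_c = 27  ⇒  ω_c = 27/80
  ⇒ ω_c¹/ω_s¹ = 27/80
Stage 2: N_ring = 32 + 2·19 = 70
Stage 2: 32(ω_s−ω_c) = −70(ω_r−ω_c),  ω_r=0, ω_s=1
Stage 2: 32(1−ω_c) = −70(0−ω_c)  ⇒  102ω_c = 32  ⇒  ω_c = 16/51
  ⇒ ω_c²/ω_s² = 16/51
Coupling ω_s² = ω_c¹ ⇒ overall = 27/80 × 16/51 = 9/85

9/85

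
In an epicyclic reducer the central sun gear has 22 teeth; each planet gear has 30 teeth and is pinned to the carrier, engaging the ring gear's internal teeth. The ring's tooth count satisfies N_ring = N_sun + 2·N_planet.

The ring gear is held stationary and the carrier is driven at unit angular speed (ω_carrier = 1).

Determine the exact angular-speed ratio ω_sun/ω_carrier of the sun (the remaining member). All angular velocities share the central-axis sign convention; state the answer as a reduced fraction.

52/11

N_ring = 22 + 2·30 = 82
22(ω_s−ω_c) = −82(ω_r−ω_c),  ω_r=0, ω_c=1
ω_s = 1 − (82/22)(0−1) = 52/11
ω_s/ω_c = 52/11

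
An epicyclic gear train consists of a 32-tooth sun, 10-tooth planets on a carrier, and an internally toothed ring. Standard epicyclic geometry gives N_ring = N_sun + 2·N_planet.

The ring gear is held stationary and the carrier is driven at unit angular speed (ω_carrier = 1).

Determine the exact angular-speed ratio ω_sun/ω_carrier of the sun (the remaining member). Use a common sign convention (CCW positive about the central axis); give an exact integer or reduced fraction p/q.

N_ring = 32 + 2·10 = 52
32(ω_s−ω_c) = −52(ω_r−ω_c),  ω_r=0, ω_c=1
ω_s = 1 − (52/32)(0−1) = 21/8
ω_s/ω_c = 21/8

21/8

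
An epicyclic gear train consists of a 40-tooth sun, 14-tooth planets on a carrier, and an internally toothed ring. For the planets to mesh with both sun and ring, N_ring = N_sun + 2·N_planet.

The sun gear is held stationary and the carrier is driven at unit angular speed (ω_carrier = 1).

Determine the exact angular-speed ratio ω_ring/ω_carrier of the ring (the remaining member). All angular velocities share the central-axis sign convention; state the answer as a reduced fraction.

27/17

N_ring = 40 + 2·14 = 68
40(ω_s−ω_c) = −68(ω_r−ω_c),  ω_s=0, ω_c=1
ω_r = 1 − (40/68)(0−1) = 27/17
ω_r/ω_c = 27/17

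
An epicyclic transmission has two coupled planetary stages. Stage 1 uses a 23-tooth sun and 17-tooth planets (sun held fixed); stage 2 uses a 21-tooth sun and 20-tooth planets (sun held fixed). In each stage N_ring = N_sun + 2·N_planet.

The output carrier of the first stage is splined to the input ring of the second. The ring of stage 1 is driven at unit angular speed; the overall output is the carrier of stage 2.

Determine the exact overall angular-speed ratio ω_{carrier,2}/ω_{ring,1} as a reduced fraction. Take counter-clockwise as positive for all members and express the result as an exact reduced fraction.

3477/6560

Stage 1: N_ring = 23 + 2·17 = 57
Stage 1: 23(ω_s−ω_c) = −57(ω_r−ω_c),  ω_s=0, ω_r=1
Stage 1: 23(0−ω_c) = −57(1−ω_c)  ⇒  80ω_c = 57  ⇒  ω_c = 57/80
  ⇒ ω_c¹/ω_r¹ = 57/80
Stage 2: N_ring = 21 + 2·20 = 61
Stage 2: 21(ω_s−ω_c) = −61(ω_r−ω_c),  ω_s=0, ω_r=1
Stage 2: 21(0−ω_c) = −61(1−ω_c)  ⇒  82ω_c = 61  ⇒  ω_c = 61/82
  ⇒ ω_c²/ω_r² = 61/82
Coupling ω_r² = ω_c¹ ⇒ overall = 57/80 × 61/82 = 3477/6560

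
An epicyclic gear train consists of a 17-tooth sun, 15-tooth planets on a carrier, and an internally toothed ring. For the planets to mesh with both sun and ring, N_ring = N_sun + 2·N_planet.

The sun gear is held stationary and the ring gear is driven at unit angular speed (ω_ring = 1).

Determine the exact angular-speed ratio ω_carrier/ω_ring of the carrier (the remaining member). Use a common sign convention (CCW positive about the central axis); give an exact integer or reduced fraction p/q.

47/64

N_ring = 17 + 2·15 = 47
17(ω_s−ω_c) = −47(ω_r−ω_c),  ω_s=0, ω_r=1
17(0−ω_c) = −47(1−ω_c)  ⇒  64ω_c = 47  ⇒  ω_c = 47/64
ω_c/ω_r = 47/64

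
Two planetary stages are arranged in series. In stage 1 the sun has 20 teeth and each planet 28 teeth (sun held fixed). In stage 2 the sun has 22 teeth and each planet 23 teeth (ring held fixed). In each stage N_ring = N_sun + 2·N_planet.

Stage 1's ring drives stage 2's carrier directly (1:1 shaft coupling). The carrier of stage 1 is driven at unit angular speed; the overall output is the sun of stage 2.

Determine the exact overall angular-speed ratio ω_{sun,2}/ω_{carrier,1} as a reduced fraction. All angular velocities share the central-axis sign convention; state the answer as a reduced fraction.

Stage 1: N_ring = 20 + 2·28 = 76
Stage 1: 20(ω_s−ω_c) = −76(ω_r−ω_c),  ω_s=0, ω_c=1
Stage 1: ω_r = 1 − (20/76)(0−1) = 24/19
  ⇒ ω_r¹/ω_c¹ = 24/19
Stage 2: N_ring = 22 + 2·23 = 68
Stage 2: 22(ω_s−ω_c) = −68(ω_r−ω_c),  ω_r=0, ω_c=1
Stage 2: ω_s = 1 − (68/22)(0−1) = 45/11
  ⇒ ω_s²/ω_c² = 45/11
Coupling ω_c² = ω_r¹ ⇒ overall = 24/19 × 45/11 = 1080/209

1080/209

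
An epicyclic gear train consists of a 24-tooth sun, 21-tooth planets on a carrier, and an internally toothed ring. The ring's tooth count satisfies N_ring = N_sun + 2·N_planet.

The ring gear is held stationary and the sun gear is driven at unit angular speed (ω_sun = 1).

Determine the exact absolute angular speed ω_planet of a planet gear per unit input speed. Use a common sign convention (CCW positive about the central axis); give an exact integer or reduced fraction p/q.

N_ring = 24 + 2·21 = 66
24(ω_s−ω_c) = −66(ω_r−ω_c),  ω_r=0, ω_s=1
24(1−ω_c) = −66(0−ω_c)  ⇒  90ω_c = 24  ⇒  ω_c = 4/15
sun–planet: 24·(1−4/15) = −21·(ω_p−ω_c)  ⇒  ω_p−ω_c = −(24/21)·(11/15) = -88/105
ω_p = 4/15 − 88/105 = -4/7

-4/7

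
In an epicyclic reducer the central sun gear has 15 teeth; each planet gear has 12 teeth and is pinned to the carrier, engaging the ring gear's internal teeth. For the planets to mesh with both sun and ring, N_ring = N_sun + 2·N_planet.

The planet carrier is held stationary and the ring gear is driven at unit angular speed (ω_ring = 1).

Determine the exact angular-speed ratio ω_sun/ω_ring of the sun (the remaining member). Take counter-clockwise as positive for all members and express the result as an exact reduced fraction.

N_ring = 15 + 2·12 = 39
15(ω_s−ω_c) = −39(ω_r−ω_c),  ω_c=0, ω_r=1
ω_s = 0 − (39/15)(1−0) = -13/5
ω_s/ω_r = -13/5

-13/5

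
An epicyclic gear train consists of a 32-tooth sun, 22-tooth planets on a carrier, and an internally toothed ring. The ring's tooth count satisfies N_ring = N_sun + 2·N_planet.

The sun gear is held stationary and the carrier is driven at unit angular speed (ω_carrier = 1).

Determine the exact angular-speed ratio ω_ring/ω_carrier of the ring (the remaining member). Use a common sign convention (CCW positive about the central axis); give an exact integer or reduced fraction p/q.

27/19

N_ring = 32 + 2·22 = 76
32(ω_s−ω_c) = −76(ω_r−ω_c),  ω_s=0, ω_c=1
ω_r = 1 − (32/76)(0−1) = 27/19
ω_r/ω_c = 27/19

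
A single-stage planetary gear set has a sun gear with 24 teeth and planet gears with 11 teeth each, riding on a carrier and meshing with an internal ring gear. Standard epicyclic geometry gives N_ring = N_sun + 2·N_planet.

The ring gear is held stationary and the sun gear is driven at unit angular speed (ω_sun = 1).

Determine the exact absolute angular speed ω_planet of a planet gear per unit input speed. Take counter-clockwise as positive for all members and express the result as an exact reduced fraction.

-12/11

N_ring = 24 + 2·11 = 46
24(ω_s−ω_c) = −46(ω_r−ω_c),  ω_r=0, ω_s=1
24(1−ω_c) = −46(0−ω_c)  ⇒  70ω_c = 24  ⇒  ω_c = 12/35
sun–planet: 24·(1−12/35) = −11·(ω_p−ω_c)  ⇒  ω_p−ω_c = −(24/11)·(23/35) = -552/385
ω_p = 12/35 − 552/385 = -12/11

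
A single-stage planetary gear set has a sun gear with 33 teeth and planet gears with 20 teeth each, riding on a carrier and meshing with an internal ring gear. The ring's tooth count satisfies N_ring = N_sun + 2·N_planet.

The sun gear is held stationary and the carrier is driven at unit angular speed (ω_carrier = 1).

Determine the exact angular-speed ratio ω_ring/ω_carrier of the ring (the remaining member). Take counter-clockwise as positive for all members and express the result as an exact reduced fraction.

106/73

N_ring = 33 + 2·20 = 73
33(ω_s−ω_c) = −73(ω_r−ω_c),  ω_s=0, ω_c=1
ω_r = 1 − (33/73)(0−1) = 106/73
ω_r/ω_c = 106/73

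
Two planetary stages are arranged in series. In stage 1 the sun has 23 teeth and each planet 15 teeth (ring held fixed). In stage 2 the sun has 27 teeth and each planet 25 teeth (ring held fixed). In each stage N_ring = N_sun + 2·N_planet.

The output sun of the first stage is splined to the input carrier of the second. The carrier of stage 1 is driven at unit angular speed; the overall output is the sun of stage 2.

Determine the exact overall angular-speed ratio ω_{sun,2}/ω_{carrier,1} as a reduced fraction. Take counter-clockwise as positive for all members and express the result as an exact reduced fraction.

Stage 1: N_ring = 23 + 2·15 = 53
Stage 1: 23(ω_s−ω_c) = −53(ω_r−ω_c),  ω_r=0, ω_c=1
Stage 1: ω_s = 1 − (53/23)(0−1) = 76/23
  ⇒ ω_s¹/ω_c¹ = 76/23
Stage 2: N_ring = 27 + 2·25 = 77
Stage 2: 27(ω_s−ω_c) = −77(ω_r−ω_c),  ω_r=0, ω_c=1
Stage 2: ω_s = 1 − (77/27)(0−1) = 104/27
  ⇒ ω_s²/ω_c² = 104/27
Coupling ω_c² = ω_s¹ ⇒ overall = 76/23 × 104/27 = 7904/621

7904/621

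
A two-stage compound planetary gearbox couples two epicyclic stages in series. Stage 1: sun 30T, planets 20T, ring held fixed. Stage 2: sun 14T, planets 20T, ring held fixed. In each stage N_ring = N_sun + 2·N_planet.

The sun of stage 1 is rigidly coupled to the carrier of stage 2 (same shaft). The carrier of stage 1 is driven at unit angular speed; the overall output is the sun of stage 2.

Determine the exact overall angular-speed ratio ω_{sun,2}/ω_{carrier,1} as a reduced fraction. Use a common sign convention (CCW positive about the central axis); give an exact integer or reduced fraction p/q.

Stage 1: N_ring = 30 + 2·20 = 70
Stage 1: 30(ω_s−ω_c) = −70(ω_r−ω_c),  ω_r=0, ω_c=1
Stage 1: ω_s = 1 − (70/30)(0−1) = 10/3
  ⇒ ω_s¹/ω_c¹ = 10/3
Stage 2: N_ring = 14 + 2·20 = 54
Stage 2: 14(ω_s−ω_c) = −54(ω_r−ω_c),  ω_r=0, ω_c=1
Stage 2: ω_s = 1 − (54/14)(0−1) = 34/7
  ⇒ ω_s²/ω_c² = 34/7
Coupling ω_c² = ω_s¹ ⇒ overall = 10/3 × 34/7 = 340/21

340/21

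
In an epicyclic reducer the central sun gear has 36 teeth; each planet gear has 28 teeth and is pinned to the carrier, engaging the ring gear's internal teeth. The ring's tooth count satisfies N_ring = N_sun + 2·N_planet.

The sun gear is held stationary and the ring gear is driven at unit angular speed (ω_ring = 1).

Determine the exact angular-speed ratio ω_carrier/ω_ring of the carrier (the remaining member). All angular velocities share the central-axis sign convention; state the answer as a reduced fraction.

N_ring = 36 + 2·28 = 92
36(ω_s−ω_c) = −92(ω_r−ω_c),  ω_s=0, ω_r=1
36(0−ω_c) = −92(1−ω_c)  ⇒  128ω_c = 92  ⇒  ω_c = 23/32
ω_c/ω_r = 23/32

23/32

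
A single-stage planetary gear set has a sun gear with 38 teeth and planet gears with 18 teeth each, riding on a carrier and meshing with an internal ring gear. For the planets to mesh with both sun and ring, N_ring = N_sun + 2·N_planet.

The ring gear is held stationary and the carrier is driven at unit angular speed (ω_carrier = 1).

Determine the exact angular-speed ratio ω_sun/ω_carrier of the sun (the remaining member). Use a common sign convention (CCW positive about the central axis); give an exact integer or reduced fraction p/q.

N_ring = 38 + 2·18 = 74
38(ω_s−ω_c) = −74(ω_r−ω_c),  ω_r=0, ω_c=1
ω_s = 1 − (74/38)(0−1) = 56/19
ω_s/ω_c = 56/19

56/19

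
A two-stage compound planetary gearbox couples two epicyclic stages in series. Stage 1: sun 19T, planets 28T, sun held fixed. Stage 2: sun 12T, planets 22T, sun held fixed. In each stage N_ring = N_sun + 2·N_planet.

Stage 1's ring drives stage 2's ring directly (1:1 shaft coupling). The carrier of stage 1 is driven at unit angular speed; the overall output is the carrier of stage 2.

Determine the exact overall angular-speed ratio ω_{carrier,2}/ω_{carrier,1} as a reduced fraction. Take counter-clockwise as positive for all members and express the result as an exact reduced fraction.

Stage 1: N_ring = 19 + 2·28 = 75
Stage 1: 19(ω_s−ω_c) = −75(ω_r−ω_c),  ω_s=0, ω_c=1
Stage 1: ω_r = 1 − (19/75)(0−1) = 94/75
  ⇒ ω_r¹/ω_c¹ = 94/75
Stage 2: N_ring = 12 + 2·22 = 56
Stage 2: 12(ω_s−ω_c) = −56(ω_r−ω_c),  ω_s=0, ω_r=1
Stage 2: 12(0−ω_c) = −56(1−ω_c)  ⇒  68ω_c = 56  ⇒  ω_c = 14/17
  ⇒ ω_c²/ω_r² = 14/17
Coupling ω_r² = ω_r¹ ⇒ overall = 94/75 × 14/17 = 1316/1275

1316/1275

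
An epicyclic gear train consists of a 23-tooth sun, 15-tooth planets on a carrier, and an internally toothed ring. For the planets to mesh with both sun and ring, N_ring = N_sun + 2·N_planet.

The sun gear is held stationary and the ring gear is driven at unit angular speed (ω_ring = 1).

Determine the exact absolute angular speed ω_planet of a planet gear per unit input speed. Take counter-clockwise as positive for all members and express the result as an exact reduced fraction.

N_ring = 23 + 2·15 = 53
23(ω_s−ω_c) = −53(ω_r−ω_c),  ω_s=0, ω_r=1
23(0−ω_c) = −53(1−ω_c)  ⇒  76ω_c = 53  ⇒  ω_c = 53/76
sun–planet: 23·(0−53/76) = −15·(ω_p−ω_c)  ⇒  ω_p−ω_c = −(23/15)·(-53/76) = 1219/1140
ω_p = 53/76 + 1219/1140 = 53/30

53/30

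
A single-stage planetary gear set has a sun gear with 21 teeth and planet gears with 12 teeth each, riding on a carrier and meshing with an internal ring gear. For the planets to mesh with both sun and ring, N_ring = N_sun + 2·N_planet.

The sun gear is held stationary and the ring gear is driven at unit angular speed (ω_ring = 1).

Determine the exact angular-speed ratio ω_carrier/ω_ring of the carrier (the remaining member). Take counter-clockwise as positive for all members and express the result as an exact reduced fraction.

N_ring = 21 + 2·12 = 45
21(ω_s−ω_c) = −45(ω_r−ω_c),  ω_s=0, ω_r=1
21(0−ω_c) = −45(1−ω_c)  ⇒  66ω_c = 45  ⇒  ω_c = 15/22
ω_c/ω_r = 15/22

15/22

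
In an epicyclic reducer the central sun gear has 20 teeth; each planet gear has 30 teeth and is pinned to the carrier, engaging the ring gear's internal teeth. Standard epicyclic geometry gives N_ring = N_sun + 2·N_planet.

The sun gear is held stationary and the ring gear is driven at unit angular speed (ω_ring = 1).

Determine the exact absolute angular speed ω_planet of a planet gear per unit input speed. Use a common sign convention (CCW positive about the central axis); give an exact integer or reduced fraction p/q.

4/3

N_ring = 20 + 2·30 = 80
20(ω_s−ω_c) = −80(ω_r−ω_c),  ω_s=0, ω_r=1
20(0−ω_c) = −80(1−ω_c)  ⇒  100ω_c = 80  ⇒  ω_c = 4/5
sun–planet: 20·(0−4/5) = −30·(ω_p−ω_c)  ⇒  ω_p−ω_c = −(20/30)·(-4/5) = 8/15
ω_p = 4/5 + 8/15 = 4/3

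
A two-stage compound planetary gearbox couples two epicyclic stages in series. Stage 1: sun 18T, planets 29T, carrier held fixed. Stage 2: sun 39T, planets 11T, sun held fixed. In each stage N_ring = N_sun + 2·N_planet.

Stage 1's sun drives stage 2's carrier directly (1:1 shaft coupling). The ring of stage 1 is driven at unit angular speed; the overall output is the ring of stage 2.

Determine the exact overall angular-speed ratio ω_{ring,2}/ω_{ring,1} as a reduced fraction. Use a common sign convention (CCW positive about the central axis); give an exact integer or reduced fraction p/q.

Stage 1: N_ring = 18 + 2·29 = 76
Stage 1: 18(ω_s−ω_c) = −76(ω_r−ω_c),  ω_c=0, ω_r=1
Stage 1: ω_s = 0 − (76/18)(1−0) = -38/9
  ⇒ ω_s¹/ω_r¹ = -38/9
Stage 2: N_ring = 39 + 2·11 = 61
Stage 2: 39(ω_s−ω_c) = −61(ω_r−ω_c),  ω_s=0, ω_c=1
Stage 2: ω_r = 1 − (39/61)(0−1) = 100/61
  ⇒ ω_r²/ω_c² = 100/61
Coupling ω_c² = ω_s¹ ⇒ overall = -38/9 × 100/61 = -3800/549

-3800/549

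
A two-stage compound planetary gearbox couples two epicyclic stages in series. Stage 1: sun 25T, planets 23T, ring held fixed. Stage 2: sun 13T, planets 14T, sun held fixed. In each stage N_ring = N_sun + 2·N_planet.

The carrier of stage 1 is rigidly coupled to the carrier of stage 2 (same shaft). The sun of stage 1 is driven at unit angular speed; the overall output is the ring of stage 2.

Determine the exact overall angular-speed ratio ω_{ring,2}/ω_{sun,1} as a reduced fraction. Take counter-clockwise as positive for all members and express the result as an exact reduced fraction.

225/656

Stage 1: N_ring = 25 + 2·23 = 71
Stage 1: 25(ω_s−ω_c) = −71(ω_r−ω_c),  ω_r=0, ω_s=1
Stage 1: 25(1−ω_c) = −71(0−ω_c)  ⇒  96ω_c = 25  ⇒  ω_c = 25/96
  ⇒ ω_c¹/ω_s¹ = 25/96
Stage 2: N_ring = 13 + 2·14 = 41
Stage 2: 13(ω_s−ω_c) = −41(ω_r−ω_c),  ω_s=0, ω_c=1
Stage 2: ω_r = 1 − (13/41)(0−1) = 54/41
  ⇒ ω_r²/ω_c² = 54/41
Coupling ω_c² = ω_c¹ ⇒ overall = 25/96 × 54/41 = 225/656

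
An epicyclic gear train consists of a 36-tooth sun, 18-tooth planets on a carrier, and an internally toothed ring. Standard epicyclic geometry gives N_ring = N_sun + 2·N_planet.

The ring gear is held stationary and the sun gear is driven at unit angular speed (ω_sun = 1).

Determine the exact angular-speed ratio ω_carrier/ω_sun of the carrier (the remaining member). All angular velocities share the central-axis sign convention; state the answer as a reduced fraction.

N_ring = 36 + 2·18 = 72
36(ω_s−ω_c) = −72(ω_r−ω_c),  ω_r=0, ω_s=1
36(1−ω_c) = −72(0−ω_c)  ⇒  108ω_c = 36  ⇒  ω_c = 1/3
ω_c/ω_s = 1/3

1/3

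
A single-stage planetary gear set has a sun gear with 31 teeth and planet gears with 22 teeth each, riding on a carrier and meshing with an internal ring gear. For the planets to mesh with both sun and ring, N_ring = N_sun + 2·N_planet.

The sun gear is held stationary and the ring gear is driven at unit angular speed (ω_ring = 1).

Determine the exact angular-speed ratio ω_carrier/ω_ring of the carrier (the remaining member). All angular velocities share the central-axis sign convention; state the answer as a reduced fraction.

75/106

N_ring = 31 + 2·22 = 75
31(ω_s−ω_c) = −75(ω_r−ω_c),  ω_s=0, ω_r=1
31(0−ω_c) = −75(1−ω_c)  ⇒  106ω_c = 75  ⇒  ω_c = 75/106
ω_c/ω_r = 75/106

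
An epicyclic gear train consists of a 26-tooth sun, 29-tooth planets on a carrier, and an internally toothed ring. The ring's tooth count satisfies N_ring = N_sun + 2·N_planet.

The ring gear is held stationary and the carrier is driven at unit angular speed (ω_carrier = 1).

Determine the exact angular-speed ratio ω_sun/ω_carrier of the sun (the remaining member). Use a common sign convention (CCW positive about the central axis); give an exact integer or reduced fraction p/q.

55/13

N_ring = 26 + 2·29 = 84
26(ω_s−ω_c) = −84(ω_r−ω_c),  ω_r=0, ω_c=1
ω_s = 1 − (84/26)(0−1) = 55/13
ω_s/ω_c = 55/13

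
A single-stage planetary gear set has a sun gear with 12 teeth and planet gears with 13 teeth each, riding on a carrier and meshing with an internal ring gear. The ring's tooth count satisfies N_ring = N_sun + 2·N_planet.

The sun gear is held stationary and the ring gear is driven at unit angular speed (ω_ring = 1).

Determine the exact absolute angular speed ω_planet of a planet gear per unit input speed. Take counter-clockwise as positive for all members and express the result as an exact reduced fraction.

19/13

N_ring = 12 + 2·13 = 38
12(ω_s−ω_c) = −38(ω_r−ω_c),  ω_s=0, ω_r=1
12(0−ω_c) = −38(1−ω_c)  ⇒  50ω_c = 38  ⇒  ω_c = 19/25
sun–planet: 12·(0−19/25) = −13·(ω_p−ω_c)  ⇒  ω_p−ω_c = −(12/13)·(-19/25) = 228/325
ω_p = 19/25 + 228/325 = 19/13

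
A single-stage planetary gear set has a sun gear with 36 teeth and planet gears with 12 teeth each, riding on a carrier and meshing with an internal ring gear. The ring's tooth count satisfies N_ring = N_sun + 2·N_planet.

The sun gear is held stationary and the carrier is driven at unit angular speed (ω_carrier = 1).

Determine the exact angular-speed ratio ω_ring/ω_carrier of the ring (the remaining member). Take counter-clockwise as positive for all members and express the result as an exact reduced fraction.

8/5

N_ring = 36 + 2·12 = 60
36(ω_s−ω_c) = −60(ω_r−ω_c),  ω_s=0, ω_c=1
ω_r = 1 − (36/60)(0−1) = 8/5
ω_r/ω_c = 8/5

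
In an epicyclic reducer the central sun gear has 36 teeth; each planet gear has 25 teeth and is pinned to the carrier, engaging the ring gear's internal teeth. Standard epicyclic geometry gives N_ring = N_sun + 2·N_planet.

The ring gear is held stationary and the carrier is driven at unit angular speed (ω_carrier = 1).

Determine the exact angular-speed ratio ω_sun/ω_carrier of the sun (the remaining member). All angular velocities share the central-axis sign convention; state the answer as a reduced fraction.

61/18

N_ring = 36 + 2·25 = 86
36(ω_s−ω_c) = −86(ω_r−ω_c),  ω_r=0, ω_c=1
ω_s = 1 − (86/36)(0−1) = 61/18
ω_s/ω_c = 61/18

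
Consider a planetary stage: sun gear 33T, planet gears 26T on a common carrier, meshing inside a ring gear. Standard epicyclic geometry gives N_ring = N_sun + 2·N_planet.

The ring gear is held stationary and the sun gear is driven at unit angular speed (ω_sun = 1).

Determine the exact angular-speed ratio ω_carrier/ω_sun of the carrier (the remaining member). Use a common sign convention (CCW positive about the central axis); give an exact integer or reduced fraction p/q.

N_ring = 33 + 2·26 = 85
33(ω_s−ω_c) = −85(ω_r−ω_c),  ω_r=0, ω_s=1
33(1−ω_c) = −85(0−ω_c)  ⇒  118ω_c = 33  ⇒  ω_c = 33/118
ω_c/ω_s = 33/118

33/118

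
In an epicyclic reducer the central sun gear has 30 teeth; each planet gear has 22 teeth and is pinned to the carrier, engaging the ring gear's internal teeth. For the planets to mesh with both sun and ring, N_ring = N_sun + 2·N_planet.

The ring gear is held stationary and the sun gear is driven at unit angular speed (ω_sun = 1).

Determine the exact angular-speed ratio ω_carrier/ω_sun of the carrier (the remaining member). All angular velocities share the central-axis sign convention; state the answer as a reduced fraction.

15/52

N_ring = 30 + 2·22 = 74
30(ω_s−ω_c) = −74(ω_r−ω_c),  ω_r=0, ω_s=1
30(1−ω_c) = −74(0−ω_c)  ⇒  104ω_c = 30  ⇒  ω_c = 15/52
ω_c/ω_s = 15/52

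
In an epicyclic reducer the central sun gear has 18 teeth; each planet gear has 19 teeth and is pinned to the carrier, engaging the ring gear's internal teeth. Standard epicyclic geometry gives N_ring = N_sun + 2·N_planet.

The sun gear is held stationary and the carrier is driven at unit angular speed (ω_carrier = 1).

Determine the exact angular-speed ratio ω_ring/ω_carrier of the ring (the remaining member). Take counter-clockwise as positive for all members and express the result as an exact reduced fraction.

N_ring = 18 + 2·19 = 56
18(ω_s−ω_c) = −56(ω_r−ω_c),  ω_s=0, ω_c=1
ω_r = 1 − (18/56)(0−1) = 37/28
ω_r/ω_c = 37/28

37/28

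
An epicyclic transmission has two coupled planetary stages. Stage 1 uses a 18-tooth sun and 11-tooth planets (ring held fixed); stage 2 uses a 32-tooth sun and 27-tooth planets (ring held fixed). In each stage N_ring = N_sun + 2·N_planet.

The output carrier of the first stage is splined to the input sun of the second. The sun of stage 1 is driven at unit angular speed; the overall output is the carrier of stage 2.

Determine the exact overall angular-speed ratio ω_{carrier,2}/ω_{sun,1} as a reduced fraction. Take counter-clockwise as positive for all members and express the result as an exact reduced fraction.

Stage 1: N_ring = 18 + 2·11 = 40
Stage 1: 18(ω_s−ω_c) = −40(ω_r−ω_c),  ω_r=0, ω_s=1
Stage 1: 18(1−ω_c) = −40(0−ω_c)  ⇒  58ω_c = 18  ⇒  ω_c = 9/29
  ⇒ ω_c¹/ω_s¹ = 9/29
Stage 2: N_ring = 32 + 2·27 = 86
Stage 2: 32(ω_s−ω_c) = −86(ω_r−ω_c),  ω_r=0, ω_s=1
Stage 2: 32(1−ω_c) = −86(0−ω_c)  ⇒  118ω_c = 32  ⇒  ω_c = 16/59
  ⇒ ω_c²/ω_s² = 16/59
Coupling ω_s² = ω_c¹ ⇒ overall = 9/29 × 16/59 = 144/1711

144/1711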